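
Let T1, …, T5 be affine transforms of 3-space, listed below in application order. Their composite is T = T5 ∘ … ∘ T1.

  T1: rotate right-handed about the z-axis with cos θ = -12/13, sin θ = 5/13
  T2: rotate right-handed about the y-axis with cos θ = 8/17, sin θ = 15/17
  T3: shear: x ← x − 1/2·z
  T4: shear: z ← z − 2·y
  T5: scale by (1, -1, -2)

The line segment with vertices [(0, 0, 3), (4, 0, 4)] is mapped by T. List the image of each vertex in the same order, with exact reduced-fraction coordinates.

T1 rotate right-handed about the z-axis with cos θ = -12/13, sin θ = 5/13: (0, 0, 3) → (0, 0, 3); (4, 0, 4) → (-48/13, 20/13, 4)
T2 rotate right-handed about the y-axis with cos θ = 8/17, sin θ = 15/17: (0, 0, 3) → (45/17, 0, 24/17); (-48/13, 20/13, 4) → (396/221, 20/13, 1136/221)
T3 shear: x ← x − 1/2·z: (45/17, 0, 24/17) → (33/17, 0, 24/17); (396/221, 20/13, 1136/221) → (-172/221, 20/13, 1136/221)
T4 shear: z ← z − 2·y: (33/17, 0, 24/17) → (33/17, 0, 24/17); (-172/221, 20/13, 1136/221) → (-172/221, 20/13, 456/221)
T5 scale by (1, -1, -2): (33/17, 0, 24/17) → (33/17, 0, -48/17); (-172/221, 20/13, 456/221) → (-172/221, -20/13, -912/221)

image vertices: (33/17, 0, -48/17), (-172/221, -20/13, -912/221)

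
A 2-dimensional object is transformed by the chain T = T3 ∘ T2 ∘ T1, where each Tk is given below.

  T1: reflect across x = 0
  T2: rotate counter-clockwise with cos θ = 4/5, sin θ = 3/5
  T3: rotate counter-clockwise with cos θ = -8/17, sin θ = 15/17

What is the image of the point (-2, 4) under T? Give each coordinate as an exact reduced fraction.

T(p) = (-298/85, -236/85)

T1 reflect across x = 0: (-2, 4) → (2, 4)
T2 rotate counter-clockwise with cos θ = 4/5, sin θ = 3/5: (2, 4) → (-4/5, 22/5)
T3 rotate counter-clockwise with cos θ = -8/17, sin θ = 15/17: (-4/5, 22/5) → (-298/85, -236/85)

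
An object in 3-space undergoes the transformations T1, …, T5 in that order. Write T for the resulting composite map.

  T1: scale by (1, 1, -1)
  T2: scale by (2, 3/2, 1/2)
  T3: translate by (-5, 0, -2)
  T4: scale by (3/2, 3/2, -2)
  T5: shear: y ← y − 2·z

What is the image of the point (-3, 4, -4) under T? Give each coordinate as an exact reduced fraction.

T1 scale by (1, 1, -1): (-3, 4, -4) → (-3, 4, 4)
T2 scale by (2, 3/2, 1/2): (-3, 4, 4) → (-6, 6, 2)
T3 translate by (-5, 0, -2): (-6, 6, 2) → (-11, 6, 0)
T4 scale by (3/2, 3/2, -2): (-11, 6, 0) → (-33/2, 9, 0)
T5 shear: y ← y − 2·z: (-33/2, 9, 0) → (-33/2, 9, 0)

T(p) = (-33/2, 9, 0)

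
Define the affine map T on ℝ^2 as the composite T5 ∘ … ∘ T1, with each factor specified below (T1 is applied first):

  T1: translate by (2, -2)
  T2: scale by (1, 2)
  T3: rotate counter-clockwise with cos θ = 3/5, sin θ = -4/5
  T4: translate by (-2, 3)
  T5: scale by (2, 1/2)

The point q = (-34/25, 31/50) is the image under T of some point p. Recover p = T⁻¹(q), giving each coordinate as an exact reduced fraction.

T1 = [1 0 2; 0 1 -2; 0 0 1]
T2·T1 = [1 0 2; 0 2 -4; 0 0 1]
T3·…·T1 = [3/5 8/5 -2; -4/5 6/5 -4; 0 0 1]
T4·…·T1 = [3/5 8/5 -4; -4/5 6/5 -1; 0 0 1]
T5·…·T1 = [6/5 16/5 -8; -2/5 3/5 -1/2; 0 0 1]
det M = 2; M⁻¹ = [3/10 -8/5 8/5; 1/5 3/5 19/10; 0 0 1]
M⁻¹ · (-34/25, 31/50)ᵀ = (1/5, 2)ᵀ

p = (1/5, 2)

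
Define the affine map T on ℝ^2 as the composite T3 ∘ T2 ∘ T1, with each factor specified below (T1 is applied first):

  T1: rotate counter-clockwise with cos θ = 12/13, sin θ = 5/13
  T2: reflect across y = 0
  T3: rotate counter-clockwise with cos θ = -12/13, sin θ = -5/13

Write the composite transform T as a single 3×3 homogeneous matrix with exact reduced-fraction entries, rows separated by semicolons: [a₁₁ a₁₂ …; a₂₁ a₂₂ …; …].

T1 = [12/13 -5/13 0; 5/13 12/13 0; 0 0 1]
T2·T1 = [12/13 -5/13 0; -5/13 -12/13 0; 0 0 1]
T3·…·T1 = [-1 0 0; 0 1 0; 0 0 1]

T = [-1 0 0; 0 1 0; 0 0 1]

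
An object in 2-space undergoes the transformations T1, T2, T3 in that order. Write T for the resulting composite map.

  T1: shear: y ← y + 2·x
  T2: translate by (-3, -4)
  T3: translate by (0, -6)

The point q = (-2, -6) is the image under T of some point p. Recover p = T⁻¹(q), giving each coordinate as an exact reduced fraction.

T1 = [1 0 0; 2 1 0; 0 0 1]
T2·T1 = [1 0 -3; 2 1 -4; 0 0 1]
T3·…·T1 = [1 0 -3; 2 1 -10; 0 0 1]
det M = 1; M⁻¹ = [1 0 3; -2 1 4; 0 0 1]
M⁻¹ · (-2, -6)ᵀ = (1, 2)ᵀ

p = (1, 2)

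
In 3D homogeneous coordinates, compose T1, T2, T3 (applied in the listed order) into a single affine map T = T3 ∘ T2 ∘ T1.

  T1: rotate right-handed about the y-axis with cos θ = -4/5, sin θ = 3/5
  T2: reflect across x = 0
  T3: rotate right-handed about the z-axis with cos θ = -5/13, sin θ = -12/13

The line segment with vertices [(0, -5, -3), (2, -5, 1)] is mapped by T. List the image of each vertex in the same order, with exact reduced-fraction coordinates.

T1 rotate right-handed about the y-axis with cos θ = -4/5, sin θ = 3/5: (0, -5, -3) → (-9/5, -5, 12/5); (2, -5, 1) → (-1, -5, -2)
T2 reflect across x = 0: (-9/5, -5, 12/5) → (9/5, -5, 12/5); (-1, -5, -2) → (1, -5, -2)
T3 rotate right-handed about the z-axis with cos θ = -5/13, sin θ = -12/13: (9/5, -5, 12/5) → (-69/13, 17/65, 12/5); (1, -5, -2) → (-5, 1, -2)

image vertices: (-69/13, 17/65, 12/5), (-5, 1, -2)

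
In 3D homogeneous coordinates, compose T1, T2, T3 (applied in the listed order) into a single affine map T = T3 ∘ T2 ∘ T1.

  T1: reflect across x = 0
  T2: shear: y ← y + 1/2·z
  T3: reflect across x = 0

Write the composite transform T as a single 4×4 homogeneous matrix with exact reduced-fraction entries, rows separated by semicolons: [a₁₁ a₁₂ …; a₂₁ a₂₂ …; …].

T = [1 0 0 0; 0 1 1/2 0; 0 0 1 0; 0 0 0 1]

T1 = [-1 0 0 0; 0 1 0 0; 0 0 1 0; 0 0 0 1]
T2·T1 = [-1 0 0 0; 0 1 1/2 0; 0 0 1 0; 0 0 0 1]
T3·…·T1 = [1 0 0 0; 0 1 1/2 0; 0 0 1 0; 0 0 0 1]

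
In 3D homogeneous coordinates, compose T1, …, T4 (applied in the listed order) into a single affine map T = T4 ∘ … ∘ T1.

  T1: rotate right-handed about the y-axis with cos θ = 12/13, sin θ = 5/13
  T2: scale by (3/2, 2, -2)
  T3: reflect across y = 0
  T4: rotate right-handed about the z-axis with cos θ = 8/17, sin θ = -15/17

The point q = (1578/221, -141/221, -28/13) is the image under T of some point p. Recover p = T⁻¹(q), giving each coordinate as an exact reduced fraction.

T1 = [12/13 0 5/13 0; 0 1 0 0; -5/13 0 12/13 0; 0 0 0 1]
T2·T1 = [18/13 0 15/26 0; 0 2 0 0; 10/13 0 -24/13 0; 0 0 0 1]
T3·…·T1 = [18/13 0 15/26 0; 0 -2 0 0; 10/13 0 -24/13 0; 0 0 0 1]
T4·…·T1 = [144/221 -30/17 60/221 0; -270/221 -16/17 -225/442 0; 10/13 0 -24/13 0; 0 0 0 1]
det M = 6; M⁻¹ = [64/221 -120/221 5/26 0; -15/34 -4/17 0 0; 80/663 -50/221 -6/13 0; 0 0 0 1]
M⁻¹ · (1578/221, -141/221, -28/13)ᵀ = (2, -3, 2)ᵀ

p = (2, -3, 2)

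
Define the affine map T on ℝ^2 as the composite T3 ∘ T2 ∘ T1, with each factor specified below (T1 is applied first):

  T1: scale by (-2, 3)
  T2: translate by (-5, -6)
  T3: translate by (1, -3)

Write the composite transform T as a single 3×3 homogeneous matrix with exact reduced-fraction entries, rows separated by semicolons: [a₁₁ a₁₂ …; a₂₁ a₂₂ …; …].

T = [-2 0 -4; 0 3 -9; 0 0 1]

T1 = [-2 0 0; 0 3 0; 0 0 1]
T2·T1 = [-2 0 -5; 0 3 -6; 0 0 1]
T3·…·T1 = [-2 0 -4; 0 3 -9; 0 0 1]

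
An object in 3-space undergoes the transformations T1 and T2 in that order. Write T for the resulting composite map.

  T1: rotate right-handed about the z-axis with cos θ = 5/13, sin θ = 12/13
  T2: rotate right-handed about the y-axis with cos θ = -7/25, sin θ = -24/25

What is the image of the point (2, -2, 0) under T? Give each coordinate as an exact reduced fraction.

T(p) = (-238/325, 14/13, 816/325)

T1 rotate right-handed about the z-axis with cos θ = 5/13, sin θ = 12/13: (2, -2, 0) → (34/13, 14/13, 0)
T2 rotate right-handed about the y-axis with cos θ = -7/25, sin θ = -24/25: (34/13, 14/13, 0) → (-238/325, 14/13, 816/325)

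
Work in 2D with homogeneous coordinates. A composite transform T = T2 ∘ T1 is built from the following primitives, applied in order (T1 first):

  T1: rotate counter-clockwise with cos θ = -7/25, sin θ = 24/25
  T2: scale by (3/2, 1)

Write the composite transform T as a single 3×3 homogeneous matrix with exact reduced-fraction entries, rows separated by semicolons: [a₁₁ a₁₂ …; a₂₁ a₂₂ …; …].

T = [-21/50 -36/25 0; 24/25 -7/25 0; 0 0 1]

T1 = [-7/25 -24/25 0; 24/25 -7/25 0; 0 0 1]
T2·T1 = [-21/50 -36/25 0; 24/25 -7/25 0; 0 0 1]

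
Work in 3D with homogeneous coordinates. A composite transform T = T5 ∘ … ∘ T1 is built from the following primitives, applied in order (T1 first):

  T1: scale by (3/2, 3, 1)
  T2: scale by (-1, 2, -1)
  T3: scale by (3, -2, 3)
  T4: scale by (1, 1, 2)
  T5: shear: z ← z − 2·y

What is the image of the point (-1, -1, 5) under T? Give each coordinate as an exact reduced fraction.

T1 scale by (3/2, 3, 1): (-1, -1, 5) → (-3/2, -3, 5)
T2 scale by (-1, 2, -1): (-3/2, -3, 5) → (3/2, -6, -5)
T3 scale by (3, -2, 3): (3/2, -6, -5) → (9/2, 12, -15)
T4 scale by (1, 1, 2): (9/2, 12, -15) → (9/2, 12, -30)
T5 shear: z ← z − 2·y: (9/2, 12, -30) → (9/2, 12, -54)

T(p) = (9/2, 12, -54)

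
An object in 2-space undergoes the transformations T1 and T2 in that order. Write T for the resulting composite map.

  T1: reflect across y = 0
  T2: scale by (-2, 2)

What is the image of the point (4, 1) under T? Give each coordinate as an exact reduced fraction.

T(p) = (-8, -2)

T1 reflect across y = 0: (4, 1) → (4, -1)
T2 scale by (-2, 2): (4, -1) → (-8, -2)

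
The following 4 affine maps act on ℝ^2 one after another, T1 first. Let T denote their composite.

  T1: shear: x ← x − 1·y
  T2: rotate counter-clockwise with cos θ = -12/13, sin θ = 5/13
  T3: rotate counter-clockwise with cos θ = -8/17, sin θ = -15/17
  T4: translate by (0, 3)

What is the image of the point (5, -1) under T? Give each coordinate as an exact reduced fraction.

T(p) = (1166/221, 1332/221)

T1 shear: x ← x − 1·y: (5, -1) → (6, -1)
T2 rotate counter-clockwise with cos θ = -12/13, sin θ = 5/13: (6, -1) → (-67/13, 42/13)
T3 rotate counter-clockwise with cos θ = -8/17, sin θ = -15/17: (-67/13, 42/13) → (1166/221, 669/221)
T4 translate by (0, 3): (1166/221, 669/221) → (1166/221, 1332/221)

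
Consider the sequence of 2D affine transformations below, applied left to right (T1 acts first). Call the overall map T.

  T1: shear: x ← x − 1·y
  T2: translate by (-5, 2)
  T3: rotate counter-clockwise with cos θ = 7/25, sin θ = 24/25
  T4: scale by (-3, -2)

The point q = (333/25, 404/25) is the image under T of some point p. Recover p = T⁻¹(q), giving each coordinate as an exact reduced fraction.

p = (-4, 0)

T1 = [1 -1 0; 0 1 0; 0 0 1]
T2·T1 = [1 -1 -5; 0 1 2; 0 0 1]
T3·…·T1 = [7/25 -31/25 -83/25; 24/25 -17/25 -106/25; 0 0 1]
T4·…·T1 = [-21/25 93/25 249/25; -48/25 34/25 212/25; 0 0 1]
det M = 6; M⁻¹ = [17/75 -31/50 3; 8/25 -7/50 -2; 0 0 1]
M⁻¹ · (333/25, 404/25)ᵀ = (-4, 0)ᵀ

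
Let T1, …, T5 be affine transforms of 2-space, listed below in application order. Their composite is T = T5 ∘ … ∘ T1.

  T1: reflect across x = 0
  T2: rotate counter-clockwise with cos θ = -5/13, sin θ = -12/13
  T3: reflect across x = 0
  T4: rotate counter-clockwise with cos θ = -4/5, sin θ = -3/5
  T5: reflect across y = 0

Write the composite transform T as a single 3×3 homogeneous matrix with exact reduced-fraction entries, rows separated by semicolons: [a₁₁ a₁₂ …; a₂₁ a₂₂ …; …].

T = [56/65 33/65 0; 33/65 -56/65 0; 0 0 1]

T1 = [-1 0 0; 0 1 0; 0 0 1]
T2·T1 = [5/13 12/13 0; 12/13 -5/13 0; 0 0 1]
T3·…·T1 = [-5/13 -12/13 0; 12/13 -5/13 0; 0 0 1]
T4·…·T1 = [56/65 33/65 0; -33/65 56/65 0; 0 0 1]
T5·…·T1 = [56/65 33/65 0; 33/65 -56/65 0; 0 0 1]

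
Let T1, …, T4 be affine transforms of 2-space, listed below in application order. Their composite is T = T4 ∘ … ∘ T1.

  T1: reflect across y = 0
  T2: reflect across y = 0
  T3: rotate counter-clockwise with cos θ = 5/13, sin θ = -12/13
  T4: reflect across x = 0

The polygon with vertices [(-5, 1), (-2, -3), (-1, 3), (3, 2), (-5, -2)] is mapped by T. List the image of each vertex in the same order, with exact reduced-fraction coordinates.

T1 reflect across y = 0: (-5, 1) → (-5, -1); (-2, -3) → (-2, 3); (-1, 3) → (-1, -3); (3, 2) → (3, -2); (-5, -2) → (-5, 2)
T2 reflect across y = 0: (-5, -1) → (-5, 1); (-2, 3) → (-2, -3); (-1, -3) → (-1, 3); (3, -2) → (3, 2); (-5, 2) → (-5, -2)
T3 rotate counter-clockwise with cos θ = 5/13, sin θ = -12/13: (-5, 1) → (-1, 5); (-2, -3) → (-46/13, 9/13); (-1, 3) → (31/13, 27/13); (3, 2) → (3, -2); (-5, -2) → (-49/13, 50/13)
T4 reflect across x = 0: (-1, 5) → (1, 5); (-46/13, 9/13) → (46/13, 9/13); (31/13, 27/13) → (-31/13, 27/13); (3, -2) → (-3, -2); (-49/13, 50/13) → (49/13, 50/13)

image vertices: (1, 5), (46/13, 9/13), (-31/13, 27/13), (-3, -2), (49/13, 50/13)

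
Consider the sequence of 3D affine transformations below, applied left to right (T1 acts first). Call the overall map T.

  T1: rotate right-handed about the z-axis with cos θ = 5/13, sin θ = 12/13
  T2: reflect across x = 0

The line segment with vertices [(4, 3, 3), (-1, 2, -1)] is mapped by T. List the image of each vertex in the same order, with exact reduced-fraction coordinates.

T1 rotate right-handed about the z-axis with cos θ = 5/13, sin θ = 12/13: (4, 3, 3) → (-16/13, 63/13, 3); (-1, 2, -1) → (-29/13, -2/13, -1)
T2 reflect across x = 0: (-16/13, 63/13, 3) → (16/13, 63/13, 3); (-29/13, -2/13, -1) → (29/13, -2/13, -1)

image vertices: (16/13, 63/13, 3), (29/13, -2/13, -1)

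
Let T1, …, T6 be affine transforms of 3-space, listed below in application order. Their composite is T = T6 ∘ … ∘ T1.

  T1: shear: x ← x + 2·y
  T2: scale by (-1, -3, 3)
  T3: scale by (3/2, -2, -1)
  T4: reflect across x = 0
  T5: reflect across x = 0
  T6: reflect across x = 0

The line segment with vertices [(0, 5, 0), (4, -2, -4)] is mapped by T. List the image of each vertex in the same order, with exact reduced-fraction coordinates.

image vertices: (15, 30, 0), (0, -12, 12)

T1 shear: x ← x + 2·y: (0, 5, 0) → (10, 5, 0); (4, -2, -4) → (0, -2, -4)
T2 scale by (-1, -3, 3): (10, 5, 0) → (-10, -15, 0); (0, -2, -4) → (0, 6, -12)
T3 scale by (3/2, -2, -1): (-10, -15, 0) → (-15, 30, 0); (0, 6, -12) → (0, -12, 12)
T4 reflect across x = 0: (-15, 30, 0) → (15, 30, 0); (0, -12, 12) → (0, -12, 12)
T5 reflect across x = 0: (15, 30, 0) → (-15, 30, 0); (0, -12, 12) → (0, -12, 12)
T6 reflect across x = 0: (-15, 30, 0) → (15, 30, 0); (0, -12, 12) → (0, -12, 12)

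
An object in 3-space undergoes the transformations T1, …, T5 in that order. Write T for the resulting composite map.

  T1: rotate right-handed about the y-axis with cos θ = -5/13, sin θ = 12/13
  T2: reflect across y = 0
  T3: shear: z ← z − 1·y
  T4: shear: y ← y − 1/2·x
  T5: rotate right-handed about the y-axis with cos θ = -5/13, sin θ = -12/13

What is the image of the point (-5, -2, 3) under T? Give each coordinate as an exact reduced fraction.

T1 rotate right-handed about the y-axis with cos θ = -5/13, sin θ = 12/13: (-5, -2, 3) → (61/13, -2, 45/13)
T2 reflect across y = 0: (61/13, -2, 45/13) → (61/13, 2, 45/13)
T3 shear: z ← z − 1·y: (61/13, 2, 45/13) → (61/13, 2, 19/13)
T4 shear: y ← y − 1/2·x: (61/13, 2, 19/13) → (61/13, -9/26, 19/13)
T5 rotate right-handed about the y-axis with cos θ = -5/13, sin θ = -12/13: (61/13, -9/26, 19/13) → (-41/13, -9/26, 49/13)

T(p) = (-41/13, -9/26, 49/13)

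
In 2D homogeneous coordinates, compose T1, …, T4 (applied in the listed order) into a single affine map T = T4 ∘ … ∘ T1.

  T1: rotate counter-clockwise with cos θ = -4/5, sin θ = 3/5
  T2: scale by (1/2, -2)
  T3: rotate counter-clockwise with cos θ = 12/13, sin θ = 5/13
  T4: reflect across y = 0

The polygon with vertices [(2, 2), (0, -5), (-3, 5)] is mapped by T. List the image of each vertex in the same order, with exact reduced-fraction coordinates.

image vertices: (-8/5, -1/5), (58/13, 177/26), (-308/65, -1377/130)

T1 rotate counter-clockwise with cos θ = -4/5, sin θ = 3/5: (2, 2) → (-14/5, -2/5); (0, -5) → (3, 4); (-3, 5) → (-3/5, -29/5)
T2 scale by (1/2, -2): (-14/5, -2/5) → (-7/5, 4/5); (3, 4) → (3/2, -8); (-3/5, -29/5) → (-3/10, 58/5)
T3 rotate counter-clockwise with cos θ = 12/13, sin θ = 5/13: (-7/5, 4/5) → (-8/5, 1/5); (3/2, -8) → (58/13, -177/26); (-3/10, 58/5) → (-308/65, 1377/130)
T4 reflect across y = 0: (-8/5, 1/5) → (-8/5, -1/5); (58/13, -177/26) → (58/13, 177/26); (-308/65, 1377/130) → (-308/65, -1377/130)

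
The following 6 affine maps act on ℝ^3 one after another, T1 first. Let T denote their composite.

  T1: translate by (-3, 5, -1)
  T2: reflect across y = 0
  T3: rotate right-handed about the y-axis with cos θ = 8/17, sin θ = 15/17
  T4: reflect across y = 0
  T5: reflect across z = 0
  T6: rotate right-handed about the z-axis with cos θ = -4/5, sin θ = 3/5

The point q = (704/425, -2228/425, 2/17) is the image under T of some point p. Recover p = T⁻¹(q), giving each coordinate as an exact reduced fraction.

p = (1, -9/5, -3)

T1 = [1 0 0 -3; 0 1 0 5; 0 0 1 -1; 0 0 0 1]
T2·T1 = [1 0 0 -3; 0 -1 0 -5; 0 0 1 -1; 0 0 0 1]
T3·…·T1 = [8/17 0 15/17 -39/17; 0 -1 0 -5; -15/17 0 8/17 37/17; 0 0 0 1]
T4·…·T1 = [8/17 0 15/17 -39/17; 0 1 0 5; -15/17 0 8/17 37/17; 0 0 0 1]
T5·…·T1 = [8/17 0 15/17 -39/17; 0 1 0 5; 15/17 0 -8/17 -37/17; 0 0 0 1]
T6·…·T1 = [-32/85 -3/5 -12/17 -99/85; 24/85 -4/5 9/17 -457/85; 15/17 0 -8/17 -37/17; 0 0 0 1]
det M = -1; M⁻¹ = [-32/85 24/85 15/17 3; -3/5 -4/5 0 -5; -12/17 9/17 -8/17 1; 0 0 0 1]
M⁻¹ · (704/425, -2228/425, 2/17)ᵀ = (1, -9/5, -3)ᵀ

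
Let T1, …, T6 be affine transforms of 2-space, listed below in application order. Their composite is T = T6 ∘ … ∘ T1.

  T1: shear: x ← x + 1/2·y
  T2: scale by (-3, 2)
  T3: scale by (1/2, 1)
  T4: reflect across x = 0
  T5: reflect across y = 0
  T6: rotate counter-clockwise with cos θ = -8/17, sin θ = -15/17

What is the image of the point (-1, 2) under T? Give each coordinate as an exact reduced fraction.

T1 shear: x ← x + 1/2·y: (-1, 2) → (0, 2)
T2 scale by (-3, 2): (0, 2) → (0, 4)
T3 scale by (1/2, 1): (0, 4) → (0, 4)
T4 reflect across x = 0: (0, 4) → (0, 4)
T5 reflect across y = 0: (0, 4) → (0, -4)
T6 rotate counter-clockwise with cos θ = -8/17, sin θ = -15/17: (0, -4) → (-60/17, 32/17)

T(p) = (-60/17, 32/17)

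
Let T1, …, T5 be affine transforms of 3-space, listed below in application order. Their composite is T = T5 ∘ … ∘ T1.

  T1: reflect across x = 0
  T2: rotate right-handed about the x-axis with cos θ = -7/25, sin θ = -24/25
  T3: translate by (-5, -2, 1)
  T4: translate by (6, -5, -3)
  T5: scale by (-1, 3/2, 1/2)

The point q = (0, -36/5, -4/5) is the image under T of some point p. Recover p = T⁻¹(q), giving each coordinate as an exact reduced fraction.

p = (1, -1, 2)

T1 = [-1 0 0 0; 0 1 0 0; 0 0 1 0; 0 0 0 1]
T2·T1 = [-1 0 0 0; 0 -7/25 24/25 0; 0 -24/25 -7/25 0; 0 0 0 1]
T3·…·T1 = [-1 0 0 -5; 0 -7/25 24/25 -2; 0 -24/25 -7/25 1; 0 0 0 1]
T4·…·T1 = [-1 0 0 1; 0 -7/25 24/25 -7; 0 -24/25 -7/25 -2; 0 0 0 1]
T5·…·T1 = [1 0 0 -1; 0 -21/50 36/25 -21/2; 0 -12/25 -7/50 -1; 0 0 0 1]
det M = 3/4; M⁻¹ = [1 0 0 1; 0 -14/75 -48/25 -97/25; 0 16/25 -14/25 154/25; 0 0 0 1]
M⁻¹ · (0, -36/5, -4/5)ᵀ = (1, -1, 2)ᵀ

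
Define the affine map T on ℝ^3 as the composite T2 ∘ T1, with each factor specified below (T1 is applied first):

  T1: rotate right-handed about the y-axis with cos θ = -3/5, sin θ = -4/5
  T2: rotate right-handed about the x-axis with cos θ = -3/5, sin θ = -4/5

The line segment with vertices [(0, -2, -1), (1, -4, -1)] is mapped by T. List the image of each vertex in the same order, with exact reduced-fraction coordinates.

image vertices: (4/5, 42/25, 31/25), (1/5, 88/25, 59/25)

T1 rotate right-handed about the y-axis with cos θ = -3/5, sin θ = -4/5: (0, -2, -1) → (4/5, -2, 3/5); (1, -4, -1) → (1/5, -4, 7/5)
T2 rotate right-handed about the x-axis with cos θ = -3/5, sin θ = -4/5: (4/5, -2, 3/5) → (4/5, 42/25, 31/25); (1/5, -4, 7/5) → (1/5, 88/25, 59/25)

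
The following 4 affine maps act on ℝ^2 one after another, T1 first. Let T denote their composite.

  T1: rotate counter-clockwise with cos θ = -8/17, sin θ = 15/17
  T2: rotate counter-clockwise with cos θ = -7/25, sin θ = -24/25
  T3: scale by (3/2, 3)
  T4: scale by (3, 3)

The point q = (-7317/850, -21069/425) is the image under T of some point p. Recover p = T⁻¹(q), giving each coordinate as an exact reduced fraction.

T1 = [-8/17 -15/17 0; 15/17 -8/17 0; 0 0 1]
T2·T1 = [416/425 -87/425 0; 87/425 416/425 0; 0 0 1]
T3·…·T1 = [624/425 -261/850 0; 261/425 1248/425 0; 0 0 1]
T4·…·T1 = [1872/425 -783/850 0; 783/425 3744/425 0; 0 0 1]
det M = 81/2; M⁻¹ = [832/3825 29/1275 0; -58/1275 416/3825 0; 0 0 1]
M⁻¹ · (-7317/850, -21069/425)ᵀ = (-3, -5)ᵀ

p = (-3, -5)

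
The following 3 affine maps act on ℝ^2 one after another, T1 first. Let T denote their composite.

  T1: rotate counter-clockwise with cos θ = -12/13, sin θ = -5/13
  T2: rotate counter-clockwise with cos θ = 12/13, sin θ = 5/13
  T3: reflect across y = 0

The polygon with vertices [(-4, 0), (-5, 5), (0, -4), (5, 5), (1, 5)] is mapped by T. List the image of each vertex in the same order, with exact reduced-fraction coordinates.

T1 rotate counter-clockwise with cos θ = -12/13, sin θ = -5/13: (-4, 0) → (48/13, 20/13); (-5, 5) → (85/13, -35/13); (0, -4) → (-20/13, 48/13); (5, 5) → (-35/13, -85/13); (1, 5) → (1, -5)
T2 rotate counter-clockwise with cos θ = 12/13, sin θ = 5/13: (48/13, 20/13) → (476/169, 480/169); (85/13, -35/13) → (1195/169, 5/169); (-20/13, 48/13) → (-480/169, 476/169); (-35/13, -85/13) → (5/169, -1195/169); (1, -5) → (37/13, -55/13)
T3 reflect across y = 0: (476/169, 480/169) → (476/169, -480/169); (1195/169, 5/169) → (1195/169, -5/169); (-480/169, 476/169) → (-480/169, -476/169); (5/169, -1195/169) → (5/169, 1195/169); (37/13, -55/13) → (37/13, 55/13)

image vertices: (476/169, -480/169), (1195/169, -5/169), (-480/169, -476/169), (5/169, 1195/169), (37/13, 55/13)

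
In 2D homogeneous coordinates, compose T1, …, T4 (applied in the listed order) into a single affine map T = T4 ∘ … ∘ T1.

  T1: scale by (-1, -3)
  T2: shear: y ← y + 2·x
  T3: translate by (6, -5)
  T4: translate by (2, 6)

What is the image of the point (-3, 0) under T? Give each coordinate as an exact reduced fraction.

T(p) = (11, 7)

T1 scale by (-1, -3): (-3, 0) → (3, 0)
T2 shear: y ← y + 2·x: (3, 0) → (3, 6)
T3 translate by (6, -5): (3, 6) → (9, 1)
T4 translate by (2, 6): (9, 1) → (11, 7)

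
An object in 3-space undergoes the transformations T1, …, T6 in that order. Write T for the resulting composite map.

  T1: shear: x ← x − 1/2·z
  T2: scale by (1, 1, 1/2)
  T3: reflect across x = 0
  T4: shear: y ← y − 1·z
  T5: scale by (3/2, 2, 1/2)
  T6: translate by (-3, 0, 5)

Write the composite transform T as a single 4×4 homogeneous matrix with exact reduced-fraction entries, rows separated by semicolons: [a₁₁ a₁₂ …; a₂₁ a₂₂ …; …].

T = [-3/2 0 3/4 -3; 0 2 -1 0; 0 0 1/4 5; 0 0 0 1]

T1 = [1 0 -1/2 0; 0 1 0 0; 0 0 1 0; 0 0 0 1]
T2·T1 = [1 0 -1/2 0; 0 1 0 0; 0 0 1/2 0; 0 0 0 1]
T3·…·T1 = [-1 0 1/2 0; 0 1 0 0; 0 0 1/2 0; 0 0 0 1]
T4·…·T1 = [-1 0 1/2 0; 0 1 -1/2 0; 0 0 1/2 0; 0 0 0 1]
T5·…·T1 = [-3/2 0 3/4 0; 0 2 -1 0; 0 0 1/4 0; 0 0 0 1]
T6·…·T1 = [-3/2 0 3/4 -3; 0 2 -1 0; 0 0 1/4 5; 0 0 0 1]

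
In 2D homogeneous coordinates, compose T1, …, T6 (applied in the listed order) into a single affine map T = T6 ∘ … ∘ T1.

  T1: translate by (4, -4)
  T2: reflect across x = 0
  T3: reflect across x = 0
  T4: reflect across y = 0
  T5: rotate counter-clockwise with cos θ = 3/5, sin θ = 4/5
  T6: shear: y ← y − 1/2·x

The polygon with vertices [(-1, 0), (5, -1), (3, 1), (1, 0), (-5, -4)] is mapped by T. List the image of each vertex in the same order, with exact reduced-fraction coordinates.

image vertices: (-7/5, 11/2), (7/5, 19/2), (9/5, 13/2), (-1/5, 13/2), (-7, 15/2)

T1 translate by (4, -4): (-1, 0) → (3, -4); (5, -1) → (9, -5); (3, 1) → (7, -3); (1, 0) → (5, -4); (-5, -4) → (-1, -8)
T2 reflect across x = 0: (3, -4) → (-3, -4); (9, -5) → (-9, -5); (7, -3) → (-7, -3); (5, -4) → (-5, -4); (-1, -8) → (1, -8)
T3 reflect across x = 0: (-3, -4) → (3, -4); (-9, -5) → (9, -5); (-7, -3) → (7, -3); (-5, -4) → (5, -4); (1, -8) → (-1, -8)
T4 reflect across y = 0: (3, -4) → (3, 4); (9, -5) → (9, 5); (7, -3) → (7, 3); (5, -4) → (5, 4); (-1, -8) → (-1, 8)
T5 rotate counter-clockwise with cos θ = 3/5, sin θ = 4/5: (3, 4) → (-7/5, 24/5); (9, 5) → (7/5, 51/5); (7, 3) → (9/5, 37/5); (5, 4) → (-1/5, 32/5); (-1, 8) → (-7, 4)
T6 shear: y ← y − 1/2·x: (-7/5, 24/5) → (-7/5, 11/2); (7/5, 51/5) → (7/5, 19/2); (9/5, 37/5) → (9/5, 13/2); (-1/5, 32/5) → (-1/5, 13/2); (-7, 4) → (-7, 15/2)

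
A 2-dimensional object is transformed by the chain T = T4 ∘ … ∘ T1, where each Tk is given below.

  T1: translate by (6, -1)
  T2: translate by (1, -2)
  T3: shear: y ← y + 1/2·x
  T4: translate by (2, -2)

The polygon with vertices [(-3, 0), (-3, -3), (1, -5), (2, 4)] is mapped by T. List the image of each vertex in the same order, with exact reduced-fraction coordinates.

image vertices: (6, -3), (6, -6), (10, -6), (11, 7/2)

T1 translate by (6, -1): (-3, 0) → (3, -1); (-3, -3) → (3, -4); (1, -5) → (7, -6); (2, 4) → (8, 3)
T2 translate by (1, -2): (3, -1) → (4, -3); (3, -4) → (4, -6); (7, -6) → (8, -8); (8, 3) → (9, 1)
T3 shear: y ← y + 1/2·x: (4, -3) → (4, -1); (4, -6) → (4, -4); (8, -8) → (8, -4); (9, 1) → (9, 11/2)
T4 translate by (2, -2): (4, -1) → (6, -3); (4, -4) → (6, -6); (8, -4) → (10, -6); (9, 11/2) → (11, 7/2)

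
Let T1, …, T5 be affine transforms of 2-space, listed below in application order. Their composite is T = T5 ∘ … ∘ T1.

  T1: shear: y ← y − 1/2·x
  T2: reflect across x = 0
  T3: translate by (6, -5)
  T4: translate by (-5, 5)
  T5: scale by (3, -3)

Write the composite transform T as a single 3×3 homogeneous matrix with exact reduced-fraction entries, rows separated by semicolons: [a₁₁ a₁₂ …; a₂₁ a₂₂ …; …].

T = [-3 0 3; 3/2 -3 0; 0 0 1]

T1 = [1 0 0; -1/2 1 0; 0 0 1]
T2·T1 = [-1 0 0; -1/2 1 0; 0 0 1]
T3·…·T1 = [-1 0 6; -1/2 1 -5; 0 0 1]
T4·…·T1 = [-1 0 1; -1/2 1 0; 0 0 1]
T5·…·T1 = [-3 0 3; 3/2 -3 0; 0 0 1]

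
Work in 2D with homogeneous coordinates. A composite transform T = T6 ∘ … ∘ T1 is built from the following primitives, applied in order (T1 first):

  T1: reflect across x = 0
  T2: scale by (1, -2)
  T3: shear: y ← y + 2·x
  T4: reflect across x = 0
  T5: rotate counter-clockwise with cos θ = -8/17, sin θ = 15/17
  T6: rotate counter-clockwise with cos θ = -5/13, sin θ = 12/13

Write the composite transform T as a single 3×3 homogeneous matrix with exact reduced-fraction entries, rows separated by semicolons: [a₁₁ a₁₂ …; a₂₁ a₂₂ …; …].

T = [-482/221 -342/221 0; 109/221 280/221 0; 0 0 1]

T1 = [-1 0 0; 0 1 0; 0 0 1]
T2·T1 = [-1 0 0; 0 -2 0; 0 0 1]
T3·…·T1 = [-1 0 0; -2 -2 0; 0 0 1]
T4·…·T1 = [1 0 0; -2 -2 0; 0 0 1]
T5·…·T1 = [22/17 30/17 0; 31/17 16/17 0; 0 0 1]
T6·…·T1 = [-482/221 -342/221 0; 109/221 280/221 0; 0 0 1]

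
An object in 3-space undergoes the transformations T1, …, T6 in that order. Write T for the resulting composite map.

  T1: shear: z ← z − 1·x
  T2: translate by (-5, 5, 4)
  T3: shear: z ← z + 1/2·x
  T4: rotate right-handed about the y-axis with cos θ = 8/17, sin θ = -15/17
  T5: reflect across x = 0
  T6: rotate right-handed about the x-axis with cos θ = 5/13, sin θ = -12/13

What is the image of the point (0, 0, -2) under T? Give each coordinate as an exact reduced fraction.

T1 shear: z ← z − 1·x: (0, 0, -2) → (0, 0, -2)
T2 translate by (-5, 5, 4): (0, 0, -2) → (-5, 5, 2)
T3 shear: z ← z + 1/2·x: (-5, 5, 2) → (-5, 5, -1/2)
T4 rotate right-handed about the y-axis with cos θ = 8/17, sin θ = -15/17: (-5, 5, -1/2) → (-65/34, 5, -79/17)
T5 reflect across x = 0: (-65/34, 5, -79/17) → (65/34, 5, -79/17)
T6 rotate right-handed about the x-axis with cos θ = 5/13, sin θ = -12/13: (65/34, 5, -79/17) → (65/34, -523/221, -1415/221)

T(p) = (65/34, -523/221, -1415/221)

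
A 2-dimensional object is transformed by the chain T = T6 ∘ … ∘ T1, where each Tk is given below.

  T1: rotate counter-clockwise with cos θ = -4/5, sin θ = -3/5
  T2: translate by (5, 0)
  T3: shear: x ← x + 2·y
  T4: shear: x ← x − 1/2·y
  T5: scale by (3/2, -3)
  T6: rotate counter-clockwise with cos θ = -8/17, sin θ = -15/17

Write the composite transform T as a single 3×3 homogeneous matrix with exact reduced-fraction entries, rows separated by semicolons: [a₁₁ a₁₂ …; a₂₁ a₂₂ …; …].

T = [237/85 216/85 -60/17; 477/340 -57/170 -225/34; 0 0 1]

T1 = [-4/5 3/5 0; -3/5 -4/5 0; 0 0 1]
T2·T1 = [-4/5 3/5 5; -3/5 -4/5 0; 0 0 1]
T3·…·T1 = [-2 -1 5; -3/5 -4/5 0; 0 0 1]
T4·…·T1 = [-17/10 -3/5 5; -3/5 -4/5 0; 0 0 1]
T5·…·T1 = [-51/20 -9/10 15/2; 9/5 12/5 0; 0 0 1]
T6·…·T1 = [237/85 216/85 -60/17; 477/340 -57/170 -225/34; 0 0 1]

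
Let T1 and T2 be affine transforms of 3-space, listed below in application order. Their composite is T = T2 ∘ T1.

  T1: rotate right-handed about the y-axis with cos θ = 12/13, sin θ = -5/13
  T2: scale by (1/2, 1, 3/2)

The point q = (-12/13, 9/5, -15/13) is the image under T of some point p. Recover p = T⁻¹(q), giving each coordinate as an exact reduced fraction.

p = (-2, 9/5, 0)

T1 = [12/13 0 -5/13 0; 0 1 0 0; 5/13 0 12/13 0; 0 0 0 1]
T2·T1 = [6/13 0 -5/26 0; 0 1 0 0; 15/26 0 18/13 0; 0 0 0 1]
det M = 3/4; M⁻¹ = [24/13 0 10/39 0; 0 1 0 0; -10/13 0 8/13 0; 0 0 0 1]
M⁻¹ · (-12/13, 9/5, -15/13)ᵀ = (-2, 9/5, 0)ᵀ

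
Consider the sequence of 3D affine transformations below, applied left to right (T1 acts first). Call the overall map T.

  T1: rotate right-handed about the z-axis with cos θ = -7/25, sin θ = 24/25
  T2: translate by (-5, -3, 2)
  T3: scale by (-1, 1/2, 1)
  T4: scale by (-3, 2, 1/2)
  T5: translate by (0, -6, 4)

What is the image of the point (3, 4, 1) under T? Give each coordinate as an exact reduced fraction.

T1 rotate right-handed about the z-axis with cos θ = -7/25, sin θ = 24/25: (3, 4, 1) → (-117/25, 44/25, 1)
T2 translate by (-5, -3, 2): (-117/25, 44/25, 1) → (-242/25, -31/25, 3)
T3 scale by (-1, 1/2, 1): (-242/25, -31/25, 3) → (242/25, -31/50, 3)
T4 scale by (-3, 2, 1/2): (242/25, -31/50, 3) → (-726/25, -31/25, 3/2)
T5 translate by (0, -6, 4): (-726/25, -31/25, 3/2) → (-726/25, -181/25, 11/2)

T(p) = (-726/25, -181/25, 11/2)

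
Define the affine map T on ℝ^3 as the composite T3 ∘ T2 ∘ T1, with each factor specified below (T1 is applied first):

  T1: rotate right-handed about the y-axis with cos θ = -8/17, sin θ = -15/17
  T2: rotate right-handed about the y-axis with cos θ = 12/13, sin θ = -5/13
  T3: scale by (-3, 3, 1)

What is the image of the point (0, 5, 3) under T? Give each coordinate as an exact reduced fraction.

T(p) = (1260/221, 15, -513/221)

T1 rotate right-handed about the y-axis with cos θ = -8/17, sin θ = -15/17: (0, 5, 3) → (-45/17, 5, -24/17)
T2 rotate right-handed about the y-axis with cos θ = 12/13, sin θ = -5/13: (-45/17, 5, -24/17) → (-420/221, 5, -513/221)
T3 scale by (-3, 3, 1): (-420/221, 5, -513/221) → (1260/221, 15, -513/221)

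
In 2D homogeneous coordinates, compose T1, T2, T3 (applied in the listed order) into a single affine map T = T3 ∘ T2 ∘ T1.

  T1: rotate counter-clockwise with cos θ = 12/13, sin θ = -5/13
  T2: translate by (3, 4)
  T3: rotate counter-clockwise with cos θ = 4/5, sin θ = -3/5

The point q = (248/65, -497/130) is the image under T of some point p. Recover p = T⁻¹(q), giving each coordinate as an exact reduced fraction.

p = (4, -7/2)

T1 = [12/13 5/13 0; -5/13 12/13 0; 0 0 1]
T2·T1 = [12/13 5/13 3; -5/13 12/13 4; 0 0 1]
T3·…·T1 = [33/65 56/65 24/5; -56/65 33/65 7/5; 0 0 1]
det M = 1; M⁻¹ = [33/65 -56/65 -16/13; 56/65 33/65 -63/13; 0 0 1]
M⁻¹ · (248/65, -497/130)ᵀ = (4, -7/2)ᵀ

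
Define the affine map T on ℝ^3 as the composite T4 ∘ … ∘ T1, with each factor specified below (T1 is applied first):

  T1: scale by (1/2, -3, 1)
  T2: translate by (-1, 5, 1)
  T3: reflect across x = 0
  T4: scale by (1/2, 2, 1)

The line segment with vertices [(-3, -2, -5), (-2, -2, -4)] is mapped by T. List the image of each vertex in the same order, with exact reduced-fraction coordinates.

image vertices: (5/4, 22, -4), (1, 22, -3)

T1 scale by (1/2, -3, 1): (-3, -2, -5) → (-3/2, 6, -5); (-2, -2, -4) → (-1, 6, -4)
T2 translate by (-1, 5, 1): (-3/2, 6, -5) → (-5/2, 11, -4); (-1, 6, -4) → (-2, 11, -3)
T3 reflect across x = 0: (-5/2, 11, -4) → (5/2, 11, -4); (-2, 11, -3) → (2, 11, -3)
T4 scale by (1/2, 2, 1): (5/2, 11, -4) → (5/4, 22, -4); (2, 11, -3) → (1, 22, -3)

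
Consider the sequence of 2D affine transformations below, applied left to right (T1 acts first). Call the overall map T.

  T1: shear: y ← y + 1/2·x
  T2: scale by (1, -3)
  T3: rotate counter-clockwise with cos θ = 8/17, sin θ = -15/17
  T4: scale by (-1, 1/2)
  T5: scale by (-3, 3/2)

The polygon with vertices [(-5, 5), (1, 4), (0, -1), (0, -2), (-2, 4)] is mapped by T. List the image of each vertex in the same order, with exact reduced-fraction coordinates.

image vertices: (-915/34, 45/68), (-1167/34, -369/68), (135/17, 18/17), (270/17, 36/17), (-453/17, -63/34)

T1 shear: y ← y + 1/2·x: (-5, 5) → (-5, 5/2); (1, 4) → (1, 9/2); (0, -1) → (0, -1); (0, -2) → (0, -2); (-2, 4) → (-2, 3)
T2 scale by (1, -3): (-5, 5/2) → (-5, -15/2); (1, 9/2) → (1, -27/2); (0, -1) → (0, 3); (0, -2) → (0, 6); (-2, 3) → (-2, -9)
T3 rotate counter-clockwise with cos θ = 8/17, sin θ = -15/17: (-5, -15/2) → (-305/34, 15/17); (1, -27/2) → (-389/34, -123/17); (0, 3) → (45/17, 24/17); (0, 6) → (90/17, 48/17); (-2, -9) → (-151/17, -42/17)
T4 scale by (-1, 1/2): (-305/34, 15/17) → (305/34, 15/34); (-389/34, -123/17) → (389/34, -123/34); (45/17, 24/17) → (-45/17, 12/17); (90/17, 48/17) → (-90/17, 24/17); (-151/17, -42/17) → (151/17, -21/17)
T5 scale by (-3, 3/2): (305/34, 15/34) → (-915/34, 45/68); (389/34, -123/34) → (-1167/34, -369/68); (-45/17, 12/17) → (135/17, 18/17); (-90/17, 24/17) → (270/17, 36/17); (151/17, -21/17) → (-453/17, -63/34)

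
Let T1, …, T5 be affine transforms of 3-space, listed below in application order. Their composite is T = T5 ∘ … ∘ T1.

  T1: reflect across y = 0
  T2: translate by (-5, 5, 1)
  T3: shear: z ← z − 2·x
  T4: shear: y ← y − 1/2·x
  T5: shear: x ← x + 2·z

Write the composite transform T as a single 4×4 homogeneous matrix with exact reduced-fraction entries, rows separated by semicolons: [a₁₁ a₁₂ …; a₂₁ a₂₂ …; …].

T1 = [1 0 0 0; 0 -1 0 0; 0 0 1 0; 0 0 0 1]
T2·T1 = [1 0 0 -5; 0 -1 0 5; 0 0 1 1; 0 0 0 1]
T3·…·T1 = [1 0 0 -5; 0 -1 0 5; -2 0 1 11; 0 0 0 1]
T4·…·T1 = [1 0 0 -5; -1/2 -1 0 15/2; -2 0 1 11; 0 0 0 1]
T5·…·T1 = [-3 0 2 17; -1/2 -1 0 15/2; -2 0 1 11; 0 0 0 1]

T = [-3 0 2 17; -1/2 -1 0 15/2; -2 0 1 11; 0 0 0 1]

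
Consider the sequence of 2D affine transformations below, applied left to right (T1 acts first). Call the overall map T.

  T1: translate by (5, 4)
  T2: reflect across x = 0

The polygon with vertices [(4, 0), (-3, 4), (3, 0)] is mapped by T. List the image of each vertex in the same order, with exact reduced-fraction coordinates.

T1 translate by (5, 4): (4, 0) → (9, 4); (-3, 4) → (2, 8); (3, 0) → (8, 4)
T2 reflect across x = 0: (9, 4) → (-9, 4); (2, 8) → (-2, 8); (8, 4) → (-8, 4)

image vertices: (-9, 4), (-2, 8), (-8, 4)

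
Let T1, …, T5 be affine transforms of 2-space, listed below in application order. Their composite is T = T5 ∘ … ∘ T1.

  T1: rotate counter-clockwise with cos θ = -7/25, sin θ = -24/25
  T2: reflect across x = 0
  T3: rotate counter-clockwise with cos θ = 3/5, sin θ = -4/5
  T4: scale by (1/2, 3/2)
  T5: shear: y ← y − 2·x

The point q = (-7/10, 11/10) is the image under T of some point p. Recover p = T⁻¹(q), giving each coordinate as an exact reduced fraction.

p = (1, 1)

T1 = [-7/25 24/25 0; -24/25 -7/25 0; 0 0 1]
T2·T1 = [7/25 -24/25 0; -24/25 -7/25 0; 0 0 1]
T3·…·T1 = [-3/5 -4/5 0; -4/5 3/5 0; 0 0 1]
T4·…·T1 = [-3/10 -2/5 0; -6/5 9/10 0; 0 0 1]
T5·…·T1 = [-3/10 -2/5 0; -3/5 17/10 0; 0 0 1]
det M = -3/4; M⁻¹ = [-34/15 -8/15 0; -4/5 2/5 0; 0 0 1]
M⁻¹ · (-7/10, 11/10)ᵀ = (1, 1)ᵀ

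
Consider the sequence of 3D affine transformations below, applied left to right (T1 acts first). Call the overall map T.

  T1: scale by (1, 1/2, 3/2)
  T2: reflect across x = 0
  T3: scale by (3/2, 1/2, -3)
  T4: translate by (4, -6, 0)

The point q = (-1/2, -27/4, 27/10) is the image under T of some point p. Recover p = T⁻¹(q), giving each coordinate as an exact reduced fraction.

p = (3, -3, -3/5)

T1 = [1 0 0 0; 0 1/2 0 0; 0 0 3/2 0; 0 0 0 1]
T2·T1 = [-1 0 0 0; 0 1/2 0 0; 0 0 3/2 0; 0 0 0 1]
T3·…·T1 = [-3/2 0 0 0; 0 1/4 0 0; 0 0 -9/2 0; 0 0 0 1]
T4·…·T1 = [-3/2 0 0 4; 0 1/4 0 -6; 0 0 -9/2 0; 0 0 0 1]
det M = 27/16; M⁻¹ = [-2/3 0 0 8/3; 0 4 0 24; 0 0 -2/9 0; 0 0 0 1]
M⁻¹ · (-1/2, -27/4, 27/10)ᵀ = (3, -3, -3/5)ᵀ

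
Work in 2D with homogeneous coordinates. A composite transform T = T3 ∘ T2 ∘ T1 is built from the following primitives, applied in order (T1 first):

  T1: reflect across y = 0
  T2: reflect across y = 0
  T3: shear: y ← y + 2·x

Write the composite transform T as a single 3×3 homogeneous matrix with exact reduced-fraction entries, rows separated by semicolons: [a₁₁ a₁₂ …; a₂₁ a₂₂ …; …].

T1 = [1 0 0; 0 -1 0; 0 0 1]
T2·T1 = [1 0 0; 0 1 0; 0 0 1]
T3·…·T1 = [1 0 0; 2 1 0; 0 0 1]

T = [1 0 0; 2 1 0; 0 0 1]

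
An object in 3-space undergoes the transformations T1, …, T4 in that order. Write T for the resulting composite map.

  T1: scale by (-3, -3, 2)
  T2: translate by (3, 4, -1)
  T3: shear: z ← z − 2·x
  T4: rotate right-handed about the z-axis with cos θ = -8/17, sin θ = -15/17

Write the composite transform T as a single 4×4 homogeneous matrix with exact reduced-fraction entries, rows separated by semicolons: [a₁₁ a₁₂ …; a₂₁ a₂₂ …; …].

T = [24/17 -45/17 0 36/17; 45/17 24/17 0 -77/17; 6 0 2 -7; 0 0 0 1]

T1 = [-3 0 0 0; 0 -3 0 0; 0 0 2 0; 0 0 0 1]
T2·T1 = [-3 0 0 3; 0 -3 0 4; 0 0 2 -1; 0 0 0 1]
T3·…·T1 = [-3 0 0 3; 0 -3 0 4; 6 0 2 -7; 0 0 0 1]
T4·…·T1 = [24/17 -45/17 0 36/17; 45/17 24/17 0 -77/17; 6 0 2 -7; 0 0 0 1]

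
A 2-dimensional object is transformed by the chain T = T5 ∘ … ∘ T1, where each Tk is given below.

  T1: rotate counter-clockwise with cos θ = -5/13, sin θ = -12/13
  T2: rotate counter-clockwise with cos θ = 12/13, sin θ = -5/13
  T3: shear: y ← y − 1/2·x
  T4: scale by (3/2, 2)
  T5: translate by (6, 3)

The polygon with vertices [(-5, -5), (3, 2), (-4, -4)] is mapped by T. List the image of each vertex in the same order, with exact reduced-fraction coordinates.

T1 rotate counter-clockwise with cos θ = -5/13, sin θ = -12/13: (-5, -5) → (-35/13, 85/13); (3, 2) → (9/13, -46/13); (-4, -4) → (-28/13, 68/13)
T2 rotate counter-clockwise with cos θ = 12/13, sin θ = -5/13: (-35/13, 85/13) → (5/169, 1195/169); (9/13, -46/13) → (-122/169, -597/169); (-28/13, 68/13) → (4/169, 956/169)
T3 shear: y ← y − 1/2·x: (5/169, 1195/169) → (5/169, 2385/338); (-122/169, -597/169) → (-122/169, -536/169); (4/169, 956/169) → (4/169, 954/169)
T4 scale by (3/2, 2): (5/169, 2385/338) → (15/338, 2385/169); (-122/169, -536/169) → (-183/169, -1072/169); (4/169, 954/169) → (6/169, 1908/169)
T5 translate by (6, 3): (15/338, 2385/169) → (2043/338, 2892/169); (-183/169, -1072/169) → (831/169, -565/169); (6/169, 1908/169) → (1020/169, 2415/169)

image vertices: (2043/338, 2892/169), (831/169, -565/169), (1020/169, 2415/169)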